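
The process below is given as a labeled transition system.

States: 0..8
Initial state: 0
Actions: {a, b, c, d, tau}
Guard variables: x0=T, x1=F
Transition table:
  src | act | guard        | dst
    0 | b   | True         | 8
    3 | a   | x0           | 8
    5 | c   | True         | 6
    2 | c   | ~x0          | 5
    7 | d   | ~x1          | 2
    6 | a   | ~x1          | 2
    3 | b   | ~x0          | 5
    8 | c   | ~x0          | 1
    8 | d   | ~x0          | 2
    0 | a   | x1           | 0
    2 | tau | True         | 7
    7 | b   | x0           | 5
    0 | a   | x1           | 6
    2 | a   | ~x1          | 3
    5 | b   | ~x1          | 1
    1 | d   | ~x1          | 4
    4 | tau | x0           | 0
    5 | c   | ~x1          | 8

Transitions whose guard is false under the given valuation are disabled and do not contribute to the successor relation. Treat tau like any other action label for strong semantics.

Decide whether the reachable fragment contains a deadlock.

Answer: DEADLOCK at state 8

Analysis:
Reachable = {0,8}
  0: b→8  [1 exit(s)]
  8: ∅  [STUCK]
witness 8: b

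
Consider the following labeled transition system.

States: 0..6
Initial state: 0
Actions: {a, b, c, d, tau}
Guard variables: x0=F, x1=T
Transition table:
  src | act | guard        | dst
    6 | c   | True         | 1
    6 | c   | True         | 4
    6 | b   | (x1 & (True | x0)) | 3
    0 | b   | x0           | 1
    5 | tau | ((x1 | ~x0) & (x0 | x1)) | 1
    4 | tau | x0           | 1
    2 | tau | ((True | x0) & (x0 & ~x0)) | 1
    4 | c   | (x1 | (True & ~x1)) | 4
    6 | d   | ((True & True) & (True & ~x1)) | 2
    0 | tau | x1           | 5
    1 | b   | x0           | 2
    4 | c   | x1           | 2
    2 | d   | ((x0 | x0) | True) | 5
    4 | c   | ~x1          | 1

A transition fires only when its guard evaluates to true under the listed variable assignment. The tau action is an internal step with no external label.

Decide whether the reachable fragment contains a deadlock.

Reachable = {0,1,5}
  0: tau→5  [deg 1]
  1: ∅  [no exit]
  5: tau→1  [deg 1]
trace reaching 1: tau·tau

Answer: DEADLOCK at state 1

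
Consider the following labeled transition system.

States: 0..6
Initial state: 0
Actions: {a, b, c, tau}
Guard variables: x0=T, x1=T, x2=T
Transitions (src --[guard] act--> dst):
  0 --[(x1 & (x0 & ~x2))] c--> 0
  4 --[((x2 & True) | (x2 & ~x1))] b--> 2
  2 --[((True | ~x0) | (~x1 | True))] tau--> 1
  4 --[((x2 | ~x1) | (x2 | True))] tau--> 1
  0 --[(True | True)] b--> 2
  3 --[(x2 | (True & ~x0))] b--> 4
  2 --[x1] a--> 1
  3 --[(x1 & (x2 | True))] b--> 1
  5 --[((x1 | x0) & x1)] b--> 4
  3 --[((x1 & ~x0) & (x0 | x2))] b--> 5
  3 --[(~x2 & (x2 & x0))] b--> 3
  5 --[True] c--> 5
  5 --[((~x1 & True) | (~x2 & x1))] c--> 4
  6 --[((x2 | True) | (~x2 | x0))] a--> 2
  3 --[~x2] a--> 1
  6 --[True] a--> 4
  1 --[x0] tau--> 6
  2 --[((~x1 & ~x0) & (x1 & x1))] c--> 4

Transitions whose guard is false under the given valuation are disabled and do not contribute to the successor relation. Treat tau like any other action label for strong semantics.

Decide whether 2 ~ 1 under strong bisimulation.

Answer: NOT BISIMILAR

Analysis:
Refine partition for ~:
  π0 = {{0,1,2,3,4,5,6}}
  π1 = {{0,3},{1},{2},{4},{5},{6}}
  π2 = {{0},{1},{2},{3},{4},{5},{6}}
stable after 3 split(s): 7 block(s)
[2]={2}  [1]={1}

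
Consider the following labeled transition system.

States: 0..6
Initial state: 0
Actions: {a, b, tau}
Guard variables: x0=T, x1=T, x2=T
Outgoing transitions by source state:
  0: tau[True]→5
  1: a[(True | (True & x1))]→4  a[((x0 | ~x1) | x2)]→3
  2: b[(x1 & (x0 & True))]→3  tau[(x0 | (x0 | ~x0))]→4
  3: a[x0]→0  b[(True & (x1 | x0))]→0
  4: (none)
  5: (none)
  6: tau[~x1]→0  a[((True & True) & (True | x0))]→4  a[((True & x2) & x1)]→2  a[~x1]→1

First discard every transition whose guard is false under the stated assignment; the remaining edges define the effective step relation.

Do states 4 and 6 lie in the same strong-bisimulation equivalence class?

Answer: NOT BISIMILAR

Analysis:
Bisimulation quotient by refinement:
  π0 = {{0,1,2,3,4,5,6}}
  π1 = {{0},{1,6},{2},{3},{4,5}}
  π2 = {{0},{1},{2},{3},{4,5},{6}}
stable after 3 split(s): 6 block(s)
4∈{4,5}, 6∈{6}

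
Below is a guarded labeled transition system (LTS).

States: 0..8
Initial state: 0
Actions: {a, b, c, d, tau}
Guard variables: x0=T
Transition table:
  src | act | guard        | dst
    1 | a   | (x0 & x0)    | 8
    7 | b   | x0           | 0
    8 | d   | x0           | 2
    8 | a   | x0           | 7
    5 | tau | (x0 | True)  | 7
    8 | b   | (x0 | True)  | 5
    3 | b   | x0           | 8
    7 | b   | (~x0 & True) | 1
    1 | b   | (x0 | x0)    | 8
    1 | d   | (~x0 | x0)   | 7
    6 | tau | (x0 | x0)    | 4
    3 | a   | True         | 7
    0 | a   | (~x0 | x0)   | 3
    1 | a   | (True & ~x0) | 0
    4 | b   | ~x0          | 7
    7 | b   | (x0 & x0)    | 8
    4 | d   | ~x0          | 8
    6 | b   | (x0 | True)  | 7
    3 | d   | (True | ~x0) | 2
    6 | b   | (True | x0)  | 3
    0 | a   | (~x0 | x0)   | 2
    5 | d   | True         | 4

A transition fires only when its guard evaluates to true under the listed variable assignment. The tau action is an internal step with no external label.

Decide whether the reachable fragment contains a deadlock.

Reachable = {0,2,3,4,5,7,8}
  0: a→2  a→3  [deg 2]
  2: ∅  [deadlock]
  3: a→7  b→8  d→2  [deg 3]
  4: ∅  [deadlock]
  5: d→4  tau→7  [deg 2]
  7: b→0  b→8  [deg 2]
  8: a→7  b→5  d→2  [deg 3]
trace reaching 2: a

Answer: DEADLOCK at state 2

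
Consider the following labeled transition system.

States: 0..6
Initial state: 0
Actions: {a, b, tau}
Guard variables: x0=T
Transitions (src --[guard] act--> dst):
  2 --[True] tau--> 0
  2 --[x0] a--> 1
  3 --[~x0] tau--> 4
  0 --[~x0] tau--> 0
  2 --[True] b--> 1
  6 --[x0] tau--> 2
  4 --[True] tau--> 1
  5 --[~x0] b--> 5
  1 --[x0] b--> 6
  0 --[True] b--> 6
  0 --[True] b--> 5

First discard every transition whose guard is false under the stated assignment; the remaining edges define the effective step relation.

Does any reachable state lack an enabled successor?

R = {0,1,2,5,6}
  0: b→5  b→6  [2 out]
  1: b→6  [1 out]
  2: a→1  b→1  tau→0  [3 out]
  5: ∅  [deadlock]
  6: tau→2  [1 out]
trace reaching 5: b

Answer: DEADLOCK at state 5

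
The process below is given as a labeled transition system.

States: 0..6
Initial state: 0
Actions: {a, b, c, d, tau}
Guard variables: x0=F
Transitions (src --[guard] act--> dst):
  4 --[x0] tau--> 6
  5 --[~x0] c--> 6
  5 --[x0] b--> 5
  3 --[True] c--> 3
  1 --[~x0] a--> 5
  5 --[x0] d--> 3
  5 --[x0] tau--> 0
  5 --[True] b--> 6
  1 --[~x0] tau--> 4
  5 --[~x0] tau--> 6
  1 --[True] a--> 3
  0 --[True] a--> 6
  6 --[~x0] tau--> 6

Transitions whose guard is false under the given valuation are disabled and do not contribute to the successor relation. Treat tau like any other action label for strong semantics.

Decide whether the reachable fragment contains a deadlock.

Reach set: {0,6}
  0: a→6  [deg 1]
  6: tau→6  [deg 1]

Answer: DEADLOCK-FREE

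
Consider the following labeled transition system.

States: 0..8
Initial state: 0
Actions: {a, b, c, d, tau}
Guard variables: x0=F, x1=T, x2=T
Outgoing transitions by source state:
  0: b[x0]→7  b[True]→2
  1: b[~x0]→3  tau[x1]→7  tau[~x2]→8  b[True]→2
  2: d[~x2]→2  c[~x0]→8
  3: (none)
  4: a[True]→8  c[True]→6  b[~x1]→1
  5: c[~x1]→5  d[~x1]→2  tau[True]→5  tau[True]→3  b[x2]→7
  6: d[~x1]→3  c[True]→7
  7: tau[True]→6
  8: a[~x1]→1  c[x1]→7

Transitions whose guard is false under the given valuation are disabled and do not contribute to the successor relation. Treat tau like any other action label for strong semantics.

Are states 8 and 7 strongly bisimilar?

Answer: NOT BISIMILAR

Working:
Refine partition for ~:
  π0 = {{0,1,2,3,4,5,6,7,8}}
  π1 = {{0},{1,5},{2,6,8},{3},{4},{7}}
  π2 = {{0},{1},{2},{3},{4},{5},{6,8},{7}}
stable after 3 split(s): 8 block(s)
[8]={6,8}  [7]={7}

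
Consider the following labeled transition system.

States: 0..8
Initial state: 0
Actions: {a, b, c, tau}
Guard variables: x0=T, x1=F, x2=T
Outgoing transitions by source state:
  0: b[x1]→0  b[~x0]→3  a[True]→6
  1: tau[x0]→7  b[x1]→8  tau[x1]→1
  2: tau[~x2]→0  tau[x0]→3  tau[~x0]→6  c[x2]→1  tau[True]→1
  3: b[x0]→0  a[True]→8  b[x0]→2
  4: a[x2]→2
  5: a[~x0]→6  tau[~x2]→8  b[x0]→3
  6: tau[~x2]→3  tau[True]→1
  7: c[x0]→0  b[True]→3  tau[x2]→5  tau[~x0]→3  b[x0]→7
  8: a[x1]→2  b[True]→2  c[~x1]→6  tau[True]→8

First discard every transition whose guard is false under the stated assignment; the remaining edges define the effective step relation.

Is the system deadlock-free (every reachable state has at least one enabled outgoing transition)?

Answer: DEADLOCK-FREE

Analysis:
Reach set: {0,1,2,3,5,6,7,8}
  0: a→6  [deg 1]
  1: tau→7  [deg 1]
  2: c→1  tau→1  tau→3  [deg 3]
  3: a→8  b→0  b→2  [deg 3]
  5: b→3  [deg 1]
  6: tau→1  [deg 1]
  7: b→3  b→7  c→0  tau→5  [deg 4]
  8: b→2  c→6  tau→8  [deg 3]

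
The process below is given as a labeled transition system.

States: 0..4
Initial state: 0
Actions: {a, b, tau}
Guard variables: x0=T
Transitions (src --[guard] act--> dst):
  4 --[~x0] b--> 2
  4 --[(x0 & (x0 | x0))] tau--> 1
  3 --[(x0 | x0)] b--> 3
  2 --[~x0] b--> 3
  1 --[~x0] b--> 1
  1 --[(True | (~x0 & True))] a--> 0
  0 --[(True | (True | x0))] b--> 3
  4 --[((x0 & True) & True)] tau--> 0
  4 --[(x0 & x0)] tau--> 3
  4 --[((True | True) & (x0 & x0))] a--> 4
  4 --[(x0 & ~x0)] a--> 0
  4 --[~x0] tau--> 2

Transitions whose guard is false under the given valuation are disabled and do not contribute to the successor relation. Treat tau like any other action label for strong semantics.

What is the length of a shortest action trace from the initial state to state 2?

BFS to 2:
  Layer 0: {0}
  Layer 1: {3}
2 never appears.

Answer: UNREACHABLE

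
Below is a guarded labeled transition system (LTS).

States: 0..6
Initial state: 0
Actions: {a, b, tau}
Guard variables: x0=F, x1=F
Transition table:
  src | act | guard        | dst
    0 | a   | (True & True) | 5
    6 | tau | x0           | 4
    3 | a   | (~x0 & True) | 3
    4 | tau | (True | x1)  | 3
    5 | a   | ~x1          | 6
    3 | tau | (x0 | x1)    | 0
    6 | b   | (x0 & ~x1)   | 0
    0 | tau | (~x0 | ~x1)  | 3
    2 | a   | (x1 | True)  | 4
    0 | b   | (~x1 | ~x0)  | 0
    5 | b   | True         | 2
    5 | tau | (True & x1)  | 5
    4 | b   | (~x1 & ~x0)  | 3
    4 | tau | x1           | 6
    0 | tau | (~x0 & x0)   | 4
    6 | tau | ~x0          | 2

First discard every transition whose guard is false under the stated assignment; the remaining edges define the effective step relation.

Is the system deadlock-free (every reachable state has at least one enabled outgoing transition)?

Answer: DEADLOCK-FREE

Analysis:
R = {0,2,3,4,5,6}
  0: a→5  b→0  tau→3  [3 exit(s)]
  2: a→4  [1 exit(s)]
  3: a→3  [1 exit(s)]
  4: b→3  tau→3  [2 exit(s)]
  5: a→6  b→2  [2 exit(s)]
  6: tau→2  [1 exit(s)]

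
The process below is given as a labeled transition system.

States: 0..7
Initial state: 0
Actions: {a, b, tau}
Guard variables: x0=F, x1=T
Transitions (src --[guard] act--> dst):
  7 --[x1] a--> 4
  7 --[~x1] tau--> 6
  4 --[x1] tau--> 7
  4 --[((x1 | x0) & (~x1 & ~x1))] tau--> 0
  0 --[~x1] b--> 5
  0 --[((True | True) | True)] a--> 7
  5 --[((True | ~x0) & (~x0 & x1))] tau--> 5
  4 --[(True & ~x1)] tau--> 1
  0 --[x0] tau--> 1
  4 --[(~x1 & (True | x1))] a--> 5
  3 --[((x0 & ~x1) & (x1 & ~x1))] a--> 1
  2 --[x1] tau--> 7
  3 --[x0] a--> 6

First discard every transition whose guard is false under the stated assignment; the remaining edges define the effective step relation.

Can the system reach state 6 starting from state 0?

Guard filter leaves 5 enabled edge(s).
L0 = {0}
L1 = {7}  now seen {0,7}
L2 = {4}  now seen {0,4,7}
R = {0,4,7}

Answer: UNREACHABLE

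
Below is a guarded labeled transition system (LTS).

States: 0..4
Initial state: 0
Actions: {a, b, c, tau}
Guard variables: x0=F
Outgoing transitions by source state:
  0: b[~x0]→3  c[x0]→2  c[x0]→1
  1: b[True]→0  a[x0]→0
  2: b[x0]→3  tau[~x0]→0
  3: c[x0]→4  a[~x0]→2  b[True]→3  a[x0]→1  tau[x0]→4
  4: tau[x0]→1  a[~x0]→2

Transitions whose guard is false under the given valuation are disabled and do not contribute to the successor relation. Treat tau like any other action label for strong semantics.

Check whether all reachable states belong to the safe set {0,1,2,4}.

Answer: INVARIANT VIOLATED at state 3

Trace:
Inv-set: {0,1,2,4}
Reachable = {0,2,3}
  0: ✓
  2: ✓
  3: ✗ unsafe
witness against invariant: b → 3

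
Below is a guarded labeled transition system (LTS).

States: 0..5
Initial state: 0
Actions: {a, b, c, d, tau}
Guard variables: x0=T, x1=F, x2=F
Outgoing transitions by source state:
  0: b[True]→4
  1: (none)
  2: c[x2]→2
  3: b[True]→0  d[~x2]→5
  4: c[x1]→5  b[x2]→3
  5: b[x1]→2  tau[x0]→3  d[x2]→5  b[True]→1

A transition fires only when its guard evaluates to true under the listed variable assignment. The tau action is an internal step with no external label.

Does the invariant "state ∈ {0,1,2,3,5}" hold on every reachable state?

Allowed set {0,1,2,3,5}
Reach set: {0,4}
  0: ok
  4: outside
witness against invariant: b → 4

Answer: INVARIANT VIOLATED at state 4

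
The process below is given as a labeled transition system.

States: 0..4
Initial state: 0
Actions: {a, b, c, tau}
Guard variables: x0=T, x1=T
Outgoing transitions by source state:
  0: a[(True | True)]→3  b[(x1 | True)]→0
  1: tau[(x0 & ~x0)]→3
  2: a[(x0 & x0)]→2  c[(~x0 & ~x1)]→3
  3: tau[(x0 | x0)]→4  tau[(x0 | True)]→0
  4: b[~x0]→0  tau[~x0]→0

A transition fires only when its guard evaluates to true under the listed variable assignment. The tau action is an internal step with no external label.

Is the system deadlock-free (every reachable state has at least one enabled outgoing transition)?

Answer: DEADLOCK at state 4

Working:
Reach set: {0,3,4}
  0: a→3  b→0  [2 exit(s)]
  3: tau→0  tau→4  [2 exit(s)]
  4: ∅  [STUCK]
trace reaching 4: a·tau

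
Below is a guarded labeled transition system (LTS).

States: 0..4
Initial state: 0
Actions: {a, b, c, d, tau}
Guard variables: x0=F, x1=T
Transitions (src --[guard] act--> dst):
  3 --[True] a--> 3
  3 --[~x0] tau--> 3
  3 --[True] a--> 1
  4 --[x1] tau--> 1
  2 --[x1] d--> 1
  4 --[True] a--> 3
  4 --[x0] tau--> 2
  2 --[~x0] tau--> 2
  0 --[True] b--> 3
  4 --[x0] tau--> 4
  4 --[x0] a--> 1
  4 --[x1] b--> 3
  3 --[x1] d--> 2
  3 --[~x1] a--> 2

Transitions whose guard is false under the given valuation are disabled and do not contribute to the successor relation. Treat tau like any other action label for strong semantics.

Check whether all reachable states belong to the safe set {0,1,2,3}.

Answer: INVARIANT HOLDS

Analysis:
Safe = {0,1,2,3}
Reach set: {0,1,2,3}
  0: ✓
  1: ✓
  2: ✓
  3: ✓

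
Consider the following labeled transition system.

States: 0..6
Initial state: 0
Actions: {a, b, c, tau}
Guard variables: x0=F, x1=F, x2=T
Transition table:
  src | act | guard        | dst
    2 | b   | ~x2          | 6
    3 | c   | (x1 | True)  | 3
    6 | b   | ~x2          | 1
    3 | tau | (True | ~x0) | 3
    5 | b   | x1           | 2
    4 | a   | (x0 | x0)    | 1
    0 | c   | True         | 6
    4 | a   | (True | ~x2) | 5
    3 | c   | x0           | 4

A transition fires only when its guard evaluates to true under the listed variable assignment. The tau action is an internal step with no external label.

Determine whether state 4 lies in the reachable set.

After dropping false guards: 4 live edges.
L0 = {0}
L1 = {6}  cumulative {0,6}
R = {0,6}

Answer: UNREACHABLE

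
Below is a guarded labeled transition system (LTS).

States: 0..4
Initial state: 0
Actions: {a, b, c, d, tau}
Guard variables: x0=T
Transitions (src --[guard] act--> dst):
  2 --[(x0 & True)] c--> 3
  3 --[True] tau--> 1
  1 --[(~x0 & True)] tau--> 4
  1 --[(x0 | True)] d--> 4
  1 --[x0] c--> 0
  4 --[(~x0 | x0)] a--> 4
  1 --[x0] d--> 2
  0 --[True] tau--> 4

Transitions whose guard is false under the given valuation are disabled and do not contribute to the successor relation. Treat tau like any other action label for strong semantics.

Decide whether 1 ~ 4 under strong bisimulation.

Answer: NOT BISIMILAR

Trace:
Bisimulation quotient by refinement:
  π0 = {{0,1,2,3,4}}
  π1 = {{0,3},{1},{2},{4}}
  π2 = {{0},{1},{2},{3},{4}}
Fixed point at round 3; 5 class(es).
class of 1: {1}; class of 4: {4}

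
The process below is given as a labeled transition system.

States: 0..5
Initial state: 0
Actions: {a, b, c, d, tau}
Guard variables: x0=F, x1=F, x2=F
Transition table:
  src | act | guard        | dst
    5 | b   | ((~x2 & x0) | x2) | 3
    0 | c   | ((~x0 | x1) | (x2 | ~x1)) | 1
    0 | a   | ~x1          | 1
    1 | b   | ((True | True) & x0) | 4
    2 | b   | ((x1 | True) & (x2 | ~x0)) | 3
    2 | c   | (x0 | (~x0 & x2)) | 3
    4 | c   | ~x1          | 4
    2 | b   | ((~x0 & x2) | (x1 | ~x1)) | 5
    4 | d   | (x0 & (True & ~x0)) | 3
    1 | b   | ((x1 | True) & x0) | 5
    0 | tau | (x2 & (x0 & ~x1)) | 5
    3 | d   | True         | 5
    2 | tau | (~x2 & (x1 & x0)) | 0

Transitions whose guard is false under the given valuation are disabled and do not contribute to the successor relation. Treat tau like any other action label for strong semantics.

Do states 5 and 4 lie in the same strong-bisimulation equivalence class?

Answer: NOT BISIMILAR

Trace:
Refine partition for ~:
  P[0] = {{0,1,2,3,4,5}}
  P[1] = {{0},{1,5},{2},{3},{4}}
Fixed point at round 2; 5 class(es).
class of 5: {1,5}; class of 4: {4}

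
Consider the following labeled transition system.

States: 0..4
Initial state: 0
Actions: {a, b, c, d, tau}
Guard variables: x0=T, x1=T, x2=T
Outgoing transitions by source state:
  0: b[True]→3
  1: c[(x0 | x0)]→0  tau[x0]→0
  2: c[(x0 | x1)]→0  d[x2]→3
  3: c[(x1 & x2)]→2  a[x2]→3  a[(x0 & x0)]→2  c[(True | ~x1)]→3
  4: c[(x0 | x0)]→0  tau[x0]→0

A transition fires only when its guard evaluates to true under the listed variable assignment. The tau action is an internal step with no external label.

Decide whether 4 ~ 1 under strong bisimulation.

Answer: BISIMILAR

Trace:
Refine partition for ~:
  P[0] = {{0,1,2,3,4}}
  P[1] = {{0},{1,4},{2},{3}}
Fixed point at round 2; 4 class(es).
[4]={1,4}  [1]={1,4}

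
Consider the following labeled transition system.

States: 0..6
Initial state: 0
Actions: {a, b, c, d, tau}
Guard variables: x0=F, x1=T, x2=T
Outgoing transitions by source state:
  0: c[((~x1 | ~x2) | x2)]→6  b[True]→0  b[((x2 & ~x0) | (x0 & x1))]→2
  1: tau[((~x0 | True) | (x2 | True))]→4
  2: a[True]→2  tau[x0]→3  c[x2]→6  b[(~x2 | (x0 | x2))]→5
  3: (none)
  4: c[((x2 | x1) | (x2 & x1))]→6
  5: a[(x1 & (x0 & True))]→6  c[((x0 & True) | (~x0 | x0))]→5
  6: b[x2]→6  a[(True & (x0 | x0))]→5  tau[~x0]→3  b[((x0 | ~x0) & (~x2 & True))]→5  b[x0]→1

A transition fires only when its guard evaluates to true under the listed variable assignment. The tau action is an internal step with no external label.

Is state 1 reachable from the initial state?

Answer: UNREACHABLE

Analysis:
11 transition(s) survive guard evaluation.
Layer 0: {0}
Layer 1: {2,6}  cumulative {0,2,6}
Layer 2: {3,5}  cumulative {0,2,3,5,6}
Reachable = {0,2,3,5,6}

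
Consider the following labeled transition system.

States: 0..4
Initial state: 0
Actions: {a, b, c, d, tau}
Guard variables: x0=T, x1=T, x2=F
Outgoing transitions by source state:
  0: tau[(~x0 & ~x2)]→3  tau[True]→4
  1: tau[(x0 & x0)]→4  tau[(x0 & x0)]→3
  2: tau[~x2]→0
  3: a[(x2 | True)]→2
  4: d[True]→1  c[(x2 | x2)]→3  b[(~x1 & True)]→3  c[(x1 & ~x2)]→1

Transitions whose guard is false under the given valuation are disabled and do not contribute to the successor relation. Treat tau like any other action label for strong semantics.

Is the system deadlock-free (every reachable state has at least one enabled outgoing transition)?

R = {0,1,2,3,4}
  0: tau→4  [1 out]
  1: tau→3  tau→4  [2 out]
  2: tau→0  [1 out]
  3: a→2  [1 out]
  4: c→1  d→1  [2 out]

Answer: DEADLOCK-FREE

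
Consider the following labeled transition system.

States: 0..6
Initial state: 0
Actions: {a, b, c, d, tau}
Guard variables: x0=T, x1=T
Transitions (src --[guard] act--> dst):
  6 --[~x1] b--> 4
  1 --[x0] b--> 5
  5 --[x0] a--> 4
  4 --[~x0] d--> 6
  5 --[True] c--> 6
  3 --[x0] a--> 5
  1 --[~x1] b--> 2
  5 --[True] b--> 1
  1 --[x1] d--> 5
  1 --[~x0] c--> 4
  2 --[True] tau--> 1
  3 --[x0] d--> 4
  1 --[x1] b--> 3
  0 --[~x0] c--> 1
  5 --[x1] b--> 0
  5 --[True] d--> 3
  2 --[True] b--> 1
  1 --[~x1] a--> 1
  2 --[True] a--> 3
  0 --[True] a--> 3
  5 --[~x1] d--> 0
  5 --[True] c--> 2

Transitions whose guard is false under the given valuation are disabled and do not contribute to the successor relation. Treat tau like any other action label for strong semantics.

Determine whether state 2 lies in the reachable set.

Answer: REACHABLE

Working:
Guard filter leaves 15 enabled edge(s).
depth 0: {0}
depth 1: {3}  total {0,3}
depth 2: {4,5}  total {0,3,4,5}
depth 3: {1,2,6}  total {0,1,2,3,4,5,6}
Reach set: {0,1,2,3,4,5,6}
witness 2: a·a·c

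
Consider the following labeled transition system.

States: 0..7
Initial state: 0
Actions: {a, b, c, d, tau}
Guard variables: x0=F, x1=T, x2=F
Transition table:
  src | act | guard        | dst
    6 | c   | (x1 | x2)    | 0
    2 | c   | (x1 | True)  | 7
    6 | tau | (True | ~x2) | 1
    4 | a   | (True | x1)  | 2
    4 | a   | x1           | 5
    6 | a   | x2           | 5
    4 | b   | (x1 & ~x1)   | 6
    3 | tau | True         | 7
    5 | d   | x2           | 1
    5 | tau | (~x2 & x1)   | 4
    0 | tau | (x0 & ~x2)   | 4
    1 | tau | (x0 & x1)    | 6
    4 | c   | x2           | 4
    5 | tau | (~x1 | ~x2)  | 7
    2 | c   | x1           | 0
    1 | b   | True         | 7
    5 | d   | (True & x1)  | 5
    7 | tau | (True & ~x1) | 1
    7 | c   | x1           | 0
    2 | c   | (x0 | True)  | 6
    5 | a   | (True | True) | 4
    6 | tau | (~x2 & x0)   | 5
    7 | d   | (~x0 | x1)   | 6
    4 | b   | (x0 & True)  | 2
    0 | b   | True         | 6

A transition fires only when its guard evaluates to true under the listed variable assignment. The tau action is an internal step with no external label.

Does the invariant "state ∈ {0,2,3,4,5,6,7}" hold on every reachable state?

Answer: INVARIANT VIOLATED at state 1

Analysis:
Safe = {0,2,3,4,5,6,7}
Reachable = {0,1,6,7}
  0: ok
  1: ✗ unsafe
  6: ok
  7: ok
witness against invariant: b·tau → 1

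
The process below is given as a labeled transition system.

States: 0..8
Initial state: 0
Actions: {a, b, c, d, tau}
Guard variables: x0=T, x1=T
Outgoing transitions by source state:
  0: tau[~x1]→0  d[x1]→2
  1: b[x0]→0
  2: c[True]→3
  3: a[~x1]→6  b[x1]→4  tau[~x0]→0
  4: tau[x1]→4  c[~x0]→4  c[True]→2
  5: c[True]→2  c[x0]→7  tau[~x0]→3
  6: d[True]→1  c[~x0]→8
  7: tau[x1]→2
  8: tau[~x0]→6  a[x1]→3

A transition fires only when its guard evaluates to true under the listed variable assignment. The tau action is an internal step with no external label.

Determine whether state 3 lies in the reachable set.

Answer: REACHABLE

Analysis:
11 transition(s) survive guard evaluation.
L0 = {0}
L1 = {2}  cumulative {0,2}
L2 = {3}  cumulative {0,2,3}
L3 = {4}  cumulative {0,2,3,4}
Reachable = {0,2,3,4}
witness 3: d·c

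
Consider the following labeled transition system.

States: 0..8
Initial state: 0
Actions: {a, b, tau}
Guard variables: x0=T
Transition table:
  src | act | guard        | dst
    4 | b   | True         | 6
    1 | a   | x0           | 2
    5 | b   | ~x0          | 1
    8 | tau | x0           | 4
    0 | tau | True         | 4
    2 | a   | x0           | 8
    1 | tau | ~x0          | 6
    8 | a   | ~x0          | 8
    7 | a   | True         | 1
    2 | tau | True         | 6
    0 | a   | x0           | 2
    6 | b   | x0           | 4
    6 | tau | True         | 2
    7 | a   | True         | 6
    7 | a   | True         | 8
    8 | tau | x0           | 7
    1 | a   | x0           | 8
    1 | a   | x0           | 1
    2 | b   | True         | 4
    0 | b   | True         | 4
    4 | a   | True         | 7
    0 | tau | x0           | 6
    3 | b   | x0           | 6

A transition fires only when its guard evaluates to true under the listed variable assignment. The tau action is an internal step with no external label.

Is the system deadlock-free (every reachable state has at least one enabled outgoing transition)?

Answer: DEADLOCK-FREE

Working:
R = {0,1,2,4,6,7,8}
  0: a→2  b→4  tau→4  tau→6  [4 exit(s)]
  1: a→1  a→2  a→8  [3 exit(s)]
  2: a→8  b→4  tau→6  [3 exit(s)]
  4: a→7  b→6  [2 exit(s)]
  6: b→4  tau→2  [2 exit(s)]
  7: a→1  a→6  a→8  [3 exit(s)]
  8: tau→4  tau→7  [2 exit(s)]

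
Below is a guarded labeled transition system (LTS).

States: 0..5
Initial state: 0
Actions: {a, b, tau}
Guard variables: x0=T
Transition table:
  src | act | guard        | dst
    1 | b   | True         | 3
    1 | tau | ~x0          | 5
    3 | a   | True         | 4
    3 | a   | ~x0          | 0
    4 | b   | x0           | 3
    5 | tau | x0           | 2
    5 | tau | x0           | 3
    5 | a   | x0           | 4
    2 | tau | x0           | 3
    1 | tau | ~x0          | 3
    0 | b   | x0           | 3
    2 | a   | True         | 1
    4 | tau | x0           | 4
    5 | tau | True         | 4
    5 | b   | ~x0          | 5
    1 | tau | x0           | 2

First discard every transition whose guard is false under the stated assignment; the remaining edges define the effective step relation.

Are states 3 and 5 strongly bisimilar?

Compute ~ classes (split until stable):
  π0 = {{0,1,2,3,4,5}}
  π1 = {{0},{1,4},{2,5},{3}}
  π2 = {{0},{1},{2},{3},{4},{5}}
Fixed point at round 3; 6 class(es).
3∈{3}, 5∈{5}

Answer: NOT BISIMILAR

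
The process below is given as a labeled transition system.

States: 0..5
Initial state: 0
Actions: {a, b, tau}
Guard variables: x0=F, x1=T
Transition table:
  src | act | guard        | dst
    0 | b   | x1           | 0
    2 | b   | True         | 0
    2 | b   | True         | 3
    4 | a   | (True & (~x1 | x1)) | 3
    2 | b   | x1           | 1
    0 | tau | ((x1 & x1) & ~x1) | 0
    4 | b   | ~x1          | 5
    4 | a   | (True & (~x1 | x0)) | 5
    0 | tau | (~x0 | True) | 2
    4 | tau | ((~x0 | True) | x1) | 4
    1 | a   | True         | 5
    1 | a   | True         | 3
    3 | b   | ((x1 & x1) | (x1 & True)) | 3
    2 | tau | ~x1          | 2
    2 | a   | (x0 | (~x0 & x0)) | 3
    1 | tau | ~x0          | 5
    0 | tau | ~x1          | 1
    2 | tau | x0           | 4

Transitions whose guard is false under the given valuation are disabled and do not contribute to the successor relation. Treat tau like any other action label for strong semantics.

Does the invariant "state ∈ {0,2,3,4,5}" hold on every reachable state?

Inv-set: {0,2,3,4,5}
Reach set: {0,1,2,3,5}
  0: ok
  1: VIOLATES
  2: ok
  3: ok
  5: ok
witness against invariant: tau·b → 1

Answer: INVARIANT VIOLATED at state 1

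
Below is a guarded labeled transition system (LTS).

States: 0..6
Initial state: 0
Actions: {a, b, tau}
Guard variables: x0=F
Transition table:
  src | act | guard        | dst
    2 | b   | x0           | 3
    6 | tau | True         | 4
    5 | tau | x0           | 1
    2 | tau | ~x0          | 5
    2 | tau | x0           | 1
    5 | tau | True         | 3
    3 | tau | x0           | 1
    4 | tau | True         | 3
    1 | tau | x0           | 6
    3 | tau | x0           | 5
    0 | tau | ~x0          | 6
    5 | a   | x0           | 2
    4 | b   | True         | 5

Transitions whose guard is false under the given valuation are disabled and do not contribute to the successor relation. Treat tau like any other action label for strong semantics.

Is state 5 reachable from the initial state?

6 transition(s) survive guard evaluation.
Layer 0: {0}
Layer 1: {6}  cumulative {0,6}
Layer 2: {4}  cumulative {0,4,6}
Layer 3: {3,5}  cumulative {0,3,4,5,6}
Reach set: {0,3,4,5,6}
trace reaching 5: tau·tau·b

Answer: REACHABLE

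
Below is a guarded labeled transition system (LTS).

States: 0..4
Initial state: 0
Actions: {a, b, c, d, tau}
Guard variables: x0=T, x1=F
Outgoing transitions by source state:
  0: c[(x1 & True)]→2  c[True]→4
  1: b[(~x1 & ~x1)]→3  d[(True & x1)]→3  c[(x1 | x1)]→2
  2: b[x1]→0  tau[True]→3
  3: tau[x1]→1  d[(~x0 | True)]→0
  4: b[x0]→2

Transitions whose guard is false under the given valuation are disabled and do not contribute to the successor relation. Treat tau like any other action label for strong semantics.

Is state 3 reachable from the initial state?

After dropping false guards: 5 live edges.
L0 = {0}
L1 = {4}  cumulative {0,4}
L2 = {2}  cumulative {0,2,4}
L3 = {3}  cumulative {0,2,3,4}
Reach set: {0,2,3,4}
trace reaching 3: c·b·tau

Answer: REACHABLE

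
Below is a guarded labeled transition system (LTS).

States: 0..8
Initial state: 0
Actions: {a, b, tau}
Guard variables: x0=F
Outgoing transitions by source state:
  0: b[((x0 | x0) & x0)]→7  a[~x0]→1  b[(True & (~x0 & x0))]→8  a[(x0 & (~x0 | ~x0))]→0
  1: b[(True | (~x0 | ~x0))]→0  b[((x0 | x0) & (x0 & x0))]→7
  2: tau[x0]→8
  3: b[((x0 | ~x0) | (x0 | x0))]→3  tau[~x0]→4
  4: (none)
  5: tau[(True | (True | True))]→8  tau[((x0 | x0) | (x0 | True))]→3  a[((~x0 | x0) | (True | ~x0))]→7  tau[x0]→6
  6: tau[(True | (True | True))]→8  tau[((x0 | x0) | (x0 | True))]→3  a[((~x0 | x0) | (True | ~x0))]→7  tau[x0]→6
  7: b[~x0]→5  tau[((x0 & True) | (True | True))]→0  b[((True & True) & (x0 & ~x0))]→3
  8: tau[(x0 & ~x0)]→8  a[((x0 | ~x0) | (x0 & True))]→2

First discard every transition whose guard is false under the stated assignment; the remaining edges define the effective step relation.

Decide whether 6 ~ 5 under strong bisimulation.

Bisimulation quotient by refinement:
  P[0] = {{0,1,2,3,4,5,6,7,8}}
  P[1] = {{0,8},{1},{2,4},{3,7},{5,6}}
  P[2] = {{0},{1},{2,4},{3},{5,6},{7},{8}}
stable after 3 split(s): 7 block(s)
class of 6: {5,6}; class of 5: {5,6}

Answer: BISIMILAR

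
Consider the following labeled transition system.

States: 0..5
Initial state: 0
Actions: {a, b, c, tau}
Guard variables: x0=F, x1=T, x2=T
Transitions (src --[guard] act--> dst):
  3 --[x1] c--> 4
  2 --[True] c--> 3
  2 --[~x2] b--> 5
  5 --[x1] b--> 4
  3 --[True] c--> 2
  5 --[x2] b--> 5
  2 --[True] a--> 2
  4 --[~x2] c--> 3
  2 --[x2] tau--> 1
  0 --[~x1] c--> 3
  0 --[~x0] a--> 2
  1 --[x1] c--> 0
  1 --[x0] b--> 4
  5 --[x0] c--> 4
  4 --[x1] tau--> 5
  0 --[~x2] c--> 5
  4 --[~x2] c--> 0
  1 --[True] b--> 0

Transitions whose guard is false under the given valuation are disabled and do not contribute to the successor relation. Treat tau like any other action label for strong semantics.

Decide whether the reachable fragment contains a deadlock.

Answer: DEADLOCK-FREE

Working:
Reach set: {0,1,2,3,4,5}
  0: a→2  [deg 1]
  1: b→0  c→0  [deg 2]
  2: a→2  c→3  tau→1  [deg 3]
  3: c→2  c→4  [deg 2]
  4: tau→5  [deg 1]
  5: b→4  b→5  [deg 2]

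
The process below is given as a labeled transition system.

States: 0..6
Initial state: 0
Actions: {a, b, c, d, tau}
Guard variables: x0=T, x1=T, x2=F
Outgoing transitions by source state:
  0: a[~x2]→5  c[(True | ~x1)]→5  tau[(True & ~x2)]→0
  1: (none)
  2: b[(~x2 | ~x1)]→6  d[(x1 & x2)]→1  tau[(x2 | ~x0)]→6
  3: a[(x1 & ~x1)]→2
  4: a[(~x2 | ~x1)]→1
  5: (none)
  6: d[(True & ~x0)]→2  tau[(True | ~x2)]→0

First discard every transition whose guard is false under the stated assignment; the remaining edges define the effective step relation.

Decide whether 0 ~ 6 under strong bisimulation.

Refine partition for ~:
  π0 = {{0,1,2,3,4,5,6}}
  π1 = {{0},{1,3,5},{2},{4},{6}}
5 equivalence class(es) (converged in 2)
0∈{0}, 6∈{6}

Answer: NOT BISIMILAR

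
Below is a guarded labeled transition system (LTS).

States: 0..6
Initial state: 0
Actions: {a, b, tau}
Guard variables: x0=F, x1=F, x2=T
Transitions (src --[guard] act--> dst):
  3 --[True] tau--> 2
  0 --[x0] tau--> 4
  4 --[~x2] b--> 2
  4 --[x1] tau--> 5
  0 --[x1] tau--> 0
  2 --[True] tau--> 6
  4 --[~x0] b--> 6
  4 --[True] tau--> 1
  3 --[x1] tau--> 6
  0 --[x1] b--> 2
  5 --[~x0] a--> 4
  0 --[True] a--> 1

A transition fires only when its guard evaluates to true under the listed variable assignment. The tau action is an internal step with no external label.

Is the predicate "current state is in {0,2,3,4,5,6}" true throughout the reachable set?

Answer: INVARIANT VIOLATED at state 1

Working:
Inv-set: {0,2,3,4,5,6}
Reachable = {0,1}
  0: ok
  1: outside
counterexample path to 1: a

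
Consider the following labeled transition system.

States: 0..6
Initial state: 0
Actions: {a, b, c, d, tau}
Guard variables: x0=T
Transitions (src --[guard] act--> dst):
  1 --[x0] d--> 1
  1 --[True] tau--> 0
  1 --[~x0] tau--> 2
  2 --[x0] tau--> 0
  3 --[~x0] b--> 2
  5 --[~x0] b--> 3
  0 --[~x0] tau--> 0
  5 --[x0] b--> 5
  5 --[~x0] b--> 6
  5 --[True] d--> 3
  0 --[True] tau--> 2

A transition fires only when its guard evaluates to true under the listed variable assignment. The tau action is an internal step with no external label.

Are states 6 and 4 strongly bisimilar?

Compute ~ classes (split until stable):
  π0 = {{0,1,2,3,4,5,6}}
  π1 = {{0,2},{1},{3,4,6},{5}}
Fixed point at round 2; 4 class(es).
[6]={3,4,6}  [4]={3,4,6}

Answer: BISIMILAR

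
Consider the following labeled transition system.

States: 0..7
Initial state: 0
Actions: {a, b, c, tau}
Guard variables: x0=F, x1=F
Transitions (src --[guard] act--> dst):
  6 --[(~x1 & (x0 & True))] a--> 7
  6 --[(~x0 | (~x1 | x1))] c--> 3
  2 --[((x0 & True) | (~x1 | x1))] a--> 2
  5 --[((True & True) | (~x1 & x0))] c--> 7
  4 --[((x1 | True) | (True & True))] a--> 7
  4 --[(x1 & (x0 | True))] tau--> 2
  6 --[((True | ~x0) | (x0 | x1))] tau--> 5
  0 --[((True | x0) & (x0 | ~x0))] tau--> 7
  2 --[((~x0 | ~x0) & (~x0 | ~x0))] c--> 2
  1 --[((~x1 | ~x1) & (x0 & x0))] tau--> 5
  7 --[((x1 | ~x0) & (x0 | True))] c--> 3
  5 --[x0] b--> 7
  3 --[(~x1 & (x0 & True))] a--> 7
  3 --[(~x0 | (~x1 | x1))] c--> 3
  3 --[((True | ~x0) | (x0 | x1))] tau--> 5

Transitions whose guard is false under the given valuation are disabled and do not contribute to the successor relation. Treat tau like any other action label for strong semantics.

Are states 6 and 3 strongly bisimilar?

Answer: BISIMILAR

Working:
Refine partition for ~:
  π0 = {{0,1,2,3,4,5,6,7}}
  π1 = {{0},{1},{2},{3,6},{4},{5,7}}
  π2 = {{0},{1},{2},{3,6},{4},{5},{7}}
stable after 3 split(s): 7 block(s)
6∈{3,6}, 3∈{3,6}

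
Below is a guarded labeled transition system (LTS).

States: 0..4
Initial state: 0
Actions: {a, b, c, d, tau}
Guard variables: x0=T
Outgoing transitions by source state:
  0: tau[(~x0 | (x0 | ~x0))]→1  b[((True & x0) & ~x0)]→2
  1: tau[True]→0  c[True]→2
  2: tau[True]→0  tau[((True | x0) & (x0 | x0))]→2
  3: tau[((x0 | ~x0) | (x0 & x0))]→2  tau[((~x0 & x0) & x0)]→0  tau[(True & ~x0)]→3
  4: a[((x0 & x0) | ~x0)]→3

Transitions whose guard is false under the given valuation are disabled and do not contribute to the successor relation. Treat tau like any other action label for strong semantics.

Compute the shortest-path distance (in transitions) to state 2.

Answer: 2

Analysis:
Breadth-first toward 2:
  depth 0: {0}
  depth 1: {1}
  depth 2: {2}
2 enters at depth 2; path tau·c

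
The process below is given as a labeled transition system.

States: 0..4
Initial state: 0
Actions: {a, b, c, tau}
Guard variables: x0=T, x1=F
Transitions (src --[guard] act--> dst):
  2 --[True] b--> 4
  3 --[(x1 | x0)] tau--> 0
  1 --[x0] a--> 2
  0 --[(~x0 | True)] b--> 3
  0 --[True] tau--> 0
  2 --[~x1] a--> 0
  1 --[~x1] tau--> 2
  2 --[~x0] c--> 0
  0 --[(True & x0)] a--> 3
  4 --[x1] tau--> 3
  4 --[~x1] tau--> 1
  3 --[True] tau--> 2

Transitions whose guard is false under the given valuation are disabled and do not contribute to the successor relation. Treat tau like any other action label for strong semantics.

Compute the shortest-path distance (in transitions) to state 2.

Breadth-first toward 2:
  L0 = {0}
  L1 = {3}
  L2 = {2}
2 enters at depth 2; path a·tau

Answer: 2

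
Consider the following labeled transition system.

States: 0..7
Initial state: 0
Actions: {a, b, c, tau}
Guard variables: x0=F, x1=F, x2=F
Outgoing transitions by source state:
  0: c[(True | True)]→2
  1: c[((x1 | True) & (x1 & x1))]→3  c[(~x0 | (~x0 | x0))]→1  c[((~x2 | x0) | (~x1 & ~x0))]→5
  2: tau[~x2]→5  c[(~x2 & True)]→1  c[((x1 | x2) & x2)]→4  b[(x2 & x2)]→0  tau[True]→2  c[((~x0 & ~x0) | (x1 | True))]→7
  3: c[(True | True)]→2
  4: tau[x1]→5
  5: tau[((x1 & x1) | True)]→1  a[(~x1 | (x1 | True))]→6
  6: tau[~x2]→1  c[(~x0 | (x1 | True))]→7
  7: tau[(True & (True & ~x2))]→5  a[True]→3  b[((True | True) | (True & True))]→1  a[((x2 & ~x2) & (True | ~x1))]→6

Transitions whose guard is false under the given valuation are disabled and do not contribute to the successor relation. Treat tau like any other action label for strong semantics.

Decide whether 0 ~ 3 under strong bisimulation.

Answer: BISIMILAR

Working:
Compute ~ classes (split until stable):
  π0 = {{0,1,2,3,4,5,6,7}}
  π1 = {{0,1,3},{2,6},{4},{5},{7}}
  π2 = {{0,3},{1},{2},{4},{5},{6},{7}}
7 equivalence class(es) (converged in 3)
0∈{0,3}, 3∈{0,3}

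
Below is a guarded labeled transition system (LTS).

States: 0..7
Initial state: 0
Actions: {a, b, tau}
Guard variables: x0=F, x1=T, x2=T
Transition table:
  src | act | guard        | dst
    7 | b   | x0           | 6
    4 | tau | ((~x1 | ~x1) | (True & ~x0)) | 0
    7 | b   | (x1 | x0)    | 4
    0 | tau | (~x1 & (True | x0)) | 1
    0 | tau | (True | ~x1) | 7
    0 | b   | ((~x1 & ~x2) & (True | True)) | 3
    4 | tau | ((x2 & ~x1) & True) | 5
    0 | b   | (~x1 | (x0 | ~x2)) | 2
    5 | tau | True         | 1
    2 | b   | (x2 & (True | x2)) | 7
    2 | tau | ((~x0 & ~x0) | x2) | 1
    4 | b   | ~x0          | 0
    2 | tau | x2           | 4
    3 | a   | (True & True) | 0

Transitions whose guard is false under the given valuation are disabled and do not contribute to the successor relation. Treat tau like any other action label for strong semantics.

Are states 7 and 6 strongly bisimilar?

Refine partition for ~:
  P[0] = {{0,1,2,3,4,5,6,7}}
  P[1] = {{0,5},{1,6},{2,4},{3},{7}}
  P[2] = {{0},{1,6},{2},{3},{4},{5},{7}}
7 equivalence class(es) (converged in 3)
7∈{7}, 6∈{1,6}

Answer: NOT BISIMILAR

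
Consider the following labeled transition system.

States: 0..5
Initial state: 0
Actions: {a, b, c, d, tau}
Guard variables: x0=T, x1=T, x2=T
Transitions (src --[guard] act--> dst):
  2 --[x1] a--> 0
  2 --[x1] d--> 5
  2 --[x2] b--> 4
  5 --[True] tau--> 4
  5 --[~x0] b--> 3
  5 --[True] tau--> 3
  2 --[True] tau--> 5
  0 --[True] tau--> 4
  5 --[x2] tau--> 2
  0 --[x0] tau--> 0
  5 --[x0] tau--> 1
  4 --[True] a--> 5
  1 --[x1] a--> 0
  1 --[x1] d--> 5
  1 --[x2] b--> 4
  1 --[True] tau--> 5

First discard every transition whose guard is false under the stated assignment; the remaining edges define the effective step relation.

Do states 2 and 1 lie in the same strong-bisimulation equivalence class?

Answer: BISIMILAR

Trace:
Bisimulation quotient by refinement:
  P[0] = {{0,1,2,3,4,5}}
  P[1] = {{0,5},{1,2},{3},{4}}
  P[2] = {{0},{1,2},{3},{4},{5}}
Fixed point at round 3; 5 class(es).
class of 2: {1,2}; class of 1: {1,2}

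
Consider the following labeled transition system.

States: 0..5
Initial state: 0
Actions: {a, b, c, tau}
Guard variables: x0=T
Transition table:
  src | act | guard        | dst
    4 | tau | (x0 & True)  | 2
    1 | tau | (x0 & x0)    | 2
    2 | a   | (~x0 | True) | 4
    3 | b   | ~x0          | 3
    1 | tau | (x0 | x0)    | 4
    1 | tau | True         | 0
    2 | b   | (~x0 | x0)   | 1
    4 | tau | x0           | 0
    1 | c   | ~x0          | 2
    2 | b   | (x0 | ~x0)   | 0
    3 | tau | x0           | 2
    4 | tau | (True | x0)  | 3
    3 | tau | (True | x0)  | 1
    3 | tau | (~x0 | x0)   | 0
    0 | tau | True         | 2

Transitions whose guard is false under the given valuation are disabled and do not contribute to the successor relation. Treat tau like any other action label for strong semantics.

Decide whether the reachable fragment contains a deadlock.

Answer: DEADLOCK-FREE

Working:
Reach set: {0,1,2,3,4}
  0: tau→2  [1 exit(s)]
  1: tau→0  tau→2  tau→4  [3 exit(s)]
  2: a→4  b→0  b→1  [3 exit(s)]
  3: tau→0  tau→1  tau→2  [3 exit(s)]
  4: tau→0  tau→2  tau→3  [3 exit(s)]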